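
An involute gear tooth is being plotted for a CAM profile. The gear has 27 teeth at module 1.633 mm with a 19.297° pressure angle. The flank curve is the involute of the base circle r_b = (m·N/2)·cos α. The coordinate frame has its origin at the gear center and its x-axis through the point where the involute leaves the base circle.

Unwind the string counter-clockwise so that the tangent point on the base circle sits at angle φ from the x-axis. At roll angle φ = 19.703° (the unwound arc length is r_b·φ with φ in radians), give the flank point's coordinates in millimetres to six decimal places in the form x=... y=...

pitch radius r_p = m·N/2 = 1.633·27/2 = 22.045500
base radius r_b = r_p·cos α = 22.045500·cos 19.297° = 20.806945
roll angle φ = 19.703° = 0.34388222 rad
x = r_b·(cos φ + φ·sin φ) = 20.806945·(0.94145289 + 0.34388222·0.33714455) = 22.001075
y = r_b·(sin φ − φ·cos φ) = 20.806945·(0.33714455 − 0.34388222·0.94145289) = 0.278722

x=22.001075 y=0.278722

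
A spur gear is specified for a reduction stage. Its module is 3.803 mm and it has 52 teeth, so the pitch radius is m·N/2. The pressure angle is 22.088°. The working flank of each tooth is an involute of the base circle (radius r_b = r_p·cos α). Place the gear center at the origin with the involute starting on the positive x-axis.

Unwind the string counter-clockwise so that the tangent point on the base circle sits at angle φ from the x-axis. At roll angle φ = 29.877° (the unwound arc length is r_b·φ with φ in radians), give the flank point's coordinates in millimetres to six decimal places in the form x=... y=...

x=103.243473 y=4.213684

pitch radius r_p = m·N/2 = 3.803·52/2 = 98.878000
base radius r_b = r_p·cos α = 98.878000·cos 22.088° = 91.621087
roll angle φ = 29.877° = 0.52145202 rad
x = r_b·(cos φ + φ·sin φ) = 91.621087·(0.86709678 + 0.52145202·0.49813970) = 103.243473
y = r_b·(sin φ − φ·cos φ) = 91.621087·(0.49813970 − 0.52145202·0.86709678) = 4.213684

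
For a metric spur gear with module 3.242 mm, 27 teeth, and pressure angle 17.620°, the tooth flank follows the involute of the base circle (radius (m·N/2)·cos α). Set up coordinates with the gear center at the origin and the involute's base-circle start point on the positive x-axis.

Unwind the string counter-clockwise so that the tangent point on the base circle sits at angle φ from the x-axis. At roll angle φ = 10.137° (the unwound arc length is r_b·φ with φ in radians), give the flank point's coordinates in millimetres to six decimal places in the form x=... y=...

pitch radius r_p = m·N/2 = 3.242·27/2 = 43.767000
base radius r_b = r_p·cos α = 43.767000·cos 17.620° = 41.713674
roll angle φ = 10.137° = 0.17692403 rad
x = r_b·(cos φ + φ·sin φ) = 41.713674·(0.98438973 + 0.17692403·0.17600245) = 42.361437
y = r_b·(sin φ − φ·cos φ) = 41.713674·(0.17600245 − 0.17692403·0.98438973) = 0.076764

x=42.361437 y=0.076764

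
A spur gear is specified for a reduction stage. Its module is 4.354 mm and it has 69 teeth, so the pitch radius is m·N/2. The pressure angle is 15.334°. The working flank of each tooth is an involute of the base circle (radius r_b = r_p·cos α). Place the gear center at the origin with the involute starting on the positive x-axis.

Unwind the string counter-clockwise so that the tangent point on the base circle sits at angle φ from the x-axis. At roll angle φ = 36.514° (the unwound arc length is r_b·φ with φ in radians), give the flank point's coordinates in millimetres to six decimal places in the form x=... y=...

pitch radius r_p = m·N/2 = 4.354·69/2 = 150.213000
base radius r_b = r_p·cos α = 150.213000·cos 15.334° = 144.865517
roll angle φ = 36.514° = 0.63728952 rad
x = r_b·(cos φ + φ·sin φ) = 144.865517·(0.80371149 + 0.63728952·0.59501919) = 171.363012
y = r_b·(sin φ − φ·cos φ) = 144.865517·(0.59501919 − 0.63728952·0.80371149) = 11.998091

x=171.363012 y=11.998091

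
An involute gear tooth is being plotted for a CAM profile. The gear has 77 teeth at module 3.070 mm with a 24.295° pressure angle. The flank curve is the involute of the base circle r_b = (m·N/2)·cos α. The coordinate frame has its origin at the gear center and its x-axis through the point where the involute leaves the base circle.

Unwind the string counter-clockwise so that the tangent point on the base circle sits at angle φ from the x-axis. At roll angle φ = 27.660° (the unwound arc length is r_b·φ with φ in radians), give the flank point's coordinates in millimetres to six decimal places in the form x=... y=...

pitch radius r_p = m·N/2 = 3.070·77/2 = 118.195000
base radius r_b = r_p·cos α = 118.195000·cos 24.295° = 107.727554
roll angle φ = 27.660° = 0.48275807 rad
x = r_b·(cos φ + φ·sin φ) = 107.727554·(0.88571793 + 0.48275807·0.46422381) = 119.558811
y = r_b·(sin φ − φ·cos φ) = 107.727554·(0.46422381 − 0.48275807·0.88571793) = 3.946742

x=119.558811 y=3.946742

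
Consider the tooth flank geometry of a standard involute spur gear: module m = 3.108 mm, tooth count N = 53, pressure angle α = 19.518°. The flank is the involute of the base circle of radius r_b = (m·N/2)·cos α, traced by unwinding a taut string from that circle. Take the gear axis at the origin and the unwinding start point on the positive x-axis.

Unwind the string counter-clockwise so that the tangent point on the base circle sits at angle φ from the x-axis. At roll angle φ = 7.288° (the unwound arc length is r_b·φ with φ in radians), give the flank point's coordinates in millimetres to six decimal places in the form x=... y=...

x=78.254670 y=0.053169

pitch radius r_p = m·N/2 = 3.108·53/2 = 82.362000
base radius r_b = r_p·cos α = 82.362000·cos 19.518° = 77.629197
roll angle φ = 7.288° = 0.12719960 rad
x = r_b·(cos φ + φ·sin φ) = 77.629197·(0.99192103 + 0.12719960·0.12685686) = 78.254670
y = r_b·(sin φ − φ·cos φ) = 77.629197·(0.12685686 − 0.12719960·0.99192103) = 0.053169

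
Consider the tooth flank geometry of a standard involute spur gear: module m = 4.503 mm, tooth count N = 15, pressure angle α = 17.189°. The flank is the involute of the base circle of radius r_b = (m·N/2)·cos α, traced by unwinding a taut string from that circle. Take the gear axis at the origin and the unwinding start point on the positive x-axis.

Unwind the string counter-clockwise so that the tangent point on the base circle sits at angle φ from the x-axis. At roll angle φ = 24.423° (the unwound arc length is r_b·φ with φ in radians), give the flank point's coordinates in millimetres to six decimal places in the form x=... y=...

pitch radius r_p = m·N/2 = 4.503·15/2 = 33.772500
base radius r_b = r_p·cos α = 33.772500·cos 17.189° = 32.264055
roll angle φ = 24.423° = 0.42626176 rad
x = r_b·(cos φ + φ·sin φ) = 32.264055·(0.91051776 + 0.42626176·0.41346997) = 35.063420
y = r_b·(sin φ − φ·cos φ) = 32.264055·(0.41346997 − 0.42626176·0.91051776) = 0.817928

x=35.063420 y=0.817928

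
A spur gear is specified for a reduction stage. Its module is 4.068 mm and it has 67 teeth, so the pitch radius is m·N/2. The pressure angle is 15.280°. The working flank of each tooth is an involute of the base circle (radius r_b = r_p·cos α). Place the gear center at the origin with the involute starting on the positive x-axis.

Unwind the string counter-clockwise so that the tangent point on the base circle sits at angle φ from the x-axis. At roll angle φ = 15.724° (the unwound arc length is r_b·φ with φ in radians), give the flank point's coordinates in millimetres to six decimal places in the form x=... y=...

x=136.318145 y=0.898920

pitch radius r_p = m·N/2 = 4.068·67/2 = 136.278000
base radius r_b = r_p·cos α = 136.278000·cos 15.280° = 131.460500
roll angle φ = 15.724° = 0.27443557 rad
x = r_b·(cos φ + φ·sin φ) = 131.460500·(0.96257831 + 0.27443557·0.27100367) = 136.318145
y = r_b·(sin φ − φ·cos φ) = 131.460500·(0.27100367 − 0.27443557·0.96257831) = 0.898920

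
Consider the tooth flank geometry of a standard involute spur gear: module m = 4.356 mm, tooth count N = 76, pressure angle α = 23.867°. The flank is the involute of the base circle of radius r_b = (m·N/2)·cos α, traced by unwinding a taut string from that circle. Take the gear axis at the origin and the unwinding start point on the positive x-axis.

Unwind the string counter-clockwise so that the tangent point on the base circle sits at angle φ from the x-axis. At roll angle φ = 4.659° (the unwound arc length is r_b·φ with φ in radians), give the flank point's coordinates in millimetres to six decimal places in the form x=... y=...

x=151.872850 y=0.027111

pitch radius r_p = m·N/2 = 4.356·76/2 = 165.528000
base radius r_b = r_p·cos α = 165.528000·cos 23.867° = 151.373229
roll angle φ = 4.659° = 0.08131489 rad
x = r_b·(cos φ + φ·sin φ) = 151.373229·(0.99669577 + 0.08131489·0.08122531) = 151.872850
y = r_b·(sin φ − φ·cos φ) = 151.373229·(0.08122531 − 0.08131489·0.99669577) = 0.027111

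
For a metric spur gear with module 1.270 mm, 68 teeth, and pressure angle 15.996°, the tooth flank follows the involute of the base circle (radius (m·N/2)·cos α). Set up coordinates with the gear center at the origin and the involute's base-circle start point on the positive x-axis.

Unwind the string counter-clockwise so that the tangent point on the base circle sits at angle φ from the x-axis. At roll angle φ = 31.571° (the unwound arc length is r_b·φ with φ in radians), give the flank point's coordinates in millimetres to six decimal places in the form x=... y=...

x=47.339173 y=2.245252

pitch radius r_p = m·N/2 = 1.270·68/2 = 43.180000
base radius r_b = r_p·cos α = 43.180000·cos 15.996° = 41.508111
roll angle φ = 31.571° = 0.55101790 rad
x = r_b·(cos φ + φ·sin φ) = 41.508111·(0.85199204 + 0.55101790·0.52355474) = 47.339173
y = r_b·(sin φ − φ·cos φ) = 41.508111·(0.52355474 − 0.55101790·0.85199204) = 2.245252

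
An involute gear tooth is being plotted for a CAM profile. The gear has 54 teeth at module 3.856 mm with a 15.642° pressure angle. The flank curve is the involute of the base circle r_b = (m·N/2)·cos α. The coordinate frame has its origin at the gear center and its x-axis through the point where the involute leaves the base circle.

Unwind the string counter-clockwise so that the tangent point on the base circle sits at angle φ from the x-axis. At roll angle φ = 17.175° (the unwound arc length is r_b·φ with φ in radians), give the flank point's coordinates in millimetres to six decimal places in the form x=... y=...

pitch radius r_p = m·N/2 = 3.856·54/2 = 104.112000
base radius r_b = r_p·cos α = 104.112000·cos 15.642° = 100.256231
roll angle φ = 17.175° = 0.29976030 rad
x = r_b·(cos φ + φ·sin φ) = 100.256231·(0.95540730 + 0.29976030·0.29529120) = 104.659873
y = r_b·(sin φ − φ·cos φ) = 100.256231·(0.29529120 − 0.29976030·0.95540730) = 0.892083

x=104.659873 y=0.892083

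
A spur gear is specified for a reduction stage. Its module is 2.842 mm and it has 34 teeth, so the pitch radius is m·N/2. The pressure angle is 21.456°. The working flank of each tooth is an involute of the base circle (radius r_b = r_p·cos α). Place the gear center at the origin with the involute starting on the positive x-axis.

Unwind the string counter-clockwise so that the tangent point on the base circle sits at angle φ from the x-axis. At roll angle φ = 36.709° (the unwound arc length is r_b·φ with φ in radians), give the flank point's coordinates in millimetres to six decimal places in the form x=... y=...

pitch radius r_p = m·N/2 = 2.842·34/2 = 48.314000
base radius r_b = r_p·cos α = 48.314000·cos 21.456° = 44.965779
roll angle φ = 36.709° = 0.64069292 rad
x = r_b·(cos φ + φ·sin φ) = 44.965779·(0.80168176 + 0.64069292·0.59775108) = 53.269009
y = r_b·(sin φ − φ·cos φ) = 44.965779·(0.59775108 − 0.64069292·0.80168176) = 3.782488

x=53.269009 y=3.782488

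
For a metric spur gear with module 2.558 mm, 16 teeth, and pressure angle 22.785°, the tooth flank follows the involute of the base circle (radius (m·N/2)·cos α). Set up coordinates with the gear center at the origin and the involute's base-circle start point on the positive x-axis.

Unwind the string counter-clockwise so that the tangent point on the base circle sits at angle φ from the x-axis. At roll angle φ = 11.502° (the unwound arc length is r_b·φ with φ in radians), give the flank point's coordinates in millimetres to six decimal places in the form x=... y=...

pitch radius r_p = m·N/2 = 2.558·16/2 = 20.464000
base radius r_b = r_p·cos α = 20.464000·cos 22.785° = 18.867083
roll angle φ = 11.502° = 0.20074777 rad
x = r_b·(cos φ + φ·sin φ) = 18.867083·(0.97991774 + 0.20074777·0.19940214) = 19.243430
y = r_b·(sin φ − φ·cos φ) = 18.867083·(0.19940214 − 0.20074777·0.97991774) = 0.050674

x=19.243430 y=0.050674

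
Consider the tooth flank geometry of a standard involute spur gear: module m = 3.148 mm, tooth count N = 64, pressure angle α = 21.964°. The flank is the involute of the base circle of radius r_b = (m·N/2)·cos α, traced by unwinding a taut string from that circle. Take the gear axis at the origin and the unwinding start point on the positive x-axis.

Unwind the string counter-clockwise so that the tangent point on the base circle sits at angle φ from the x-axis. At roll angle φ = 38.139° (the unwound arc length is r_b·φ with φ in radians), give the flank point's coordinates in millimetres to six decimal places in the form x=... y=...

x=111.885342 y=8.784414

pitch radius r_p = m·N/2 = 3.148·64/2 = 100.736000
base radius r_b = r_p·cos α = 100.736000·cos 21.964° = 93.424485
roll angle φ = 38.139° = 0.66565112 rad
x = r_b·(cos φ + φ·sin φ) = 93.424485·(0.78651484 + 0.66565112·0.61757138) = 111.885342
y = r_b·(sin φ − φ·cos φ) = 93.424485·(0.61757138 − 0.66565112·0.78651484) = 8.784414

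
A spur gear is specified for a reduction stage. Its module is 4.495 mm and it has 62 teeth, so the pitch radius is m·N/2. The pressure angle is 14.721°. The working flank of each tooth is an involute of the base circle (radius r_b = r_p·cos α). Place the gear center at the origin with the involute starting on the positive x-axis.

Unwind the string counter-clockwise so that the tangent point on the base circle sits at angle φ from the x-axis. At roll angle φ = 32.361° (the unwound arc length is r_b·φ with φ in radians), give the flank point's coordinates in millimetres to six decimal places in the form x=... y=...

pitch radius r_p = m·N/2 = 4.495·62/2 = 139.345000
base radius r_b = r_p·cos α = 139.345000·cos 14.721° = 134.770956
roll angle φ = 32.361° = 0.56480600 rad
x = r_b·(cos φ + φ·sin φ) = 134.770956·(0.84469246 + 0.56480600·0.53525196) = 154.583091
y = r_b·(sin φ − φ·cos φ) = 134.770956·(0.53525196 − 0.56480600·0.84469246) = 7.838897

x=154.583091 y=7.838897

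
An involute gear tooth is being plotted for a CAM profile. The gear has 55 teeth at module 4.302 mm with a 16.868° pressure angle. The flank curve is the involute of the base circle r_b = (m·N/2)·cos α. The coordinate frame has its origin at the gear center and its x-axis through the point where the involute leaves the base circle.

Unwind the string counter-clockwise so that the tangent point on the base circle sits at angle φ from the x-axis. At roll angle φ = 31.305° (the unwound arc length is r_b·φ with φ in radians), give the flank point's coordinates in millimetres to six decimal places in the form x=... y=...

pitch radius r_p = m·N/2 = 4.302·55/2 = 118.305000
base radius r_b = r_p·cos α = 118.305000·cos 16.868° = 113.215021
roll angle φ = 31.305° = 0.54637532 rad
x = r_b·(cos φ + φ·sin φ) = 113.215021·(0.85441349 + 0.54637532·0.51959368) = 128.873412
y = r_b·(sin φ − φ·cos φ) = 113.215021·(0.51959368 − 0.54637532·0.85441349) = 5.973590

x=128.873412 y=5.973590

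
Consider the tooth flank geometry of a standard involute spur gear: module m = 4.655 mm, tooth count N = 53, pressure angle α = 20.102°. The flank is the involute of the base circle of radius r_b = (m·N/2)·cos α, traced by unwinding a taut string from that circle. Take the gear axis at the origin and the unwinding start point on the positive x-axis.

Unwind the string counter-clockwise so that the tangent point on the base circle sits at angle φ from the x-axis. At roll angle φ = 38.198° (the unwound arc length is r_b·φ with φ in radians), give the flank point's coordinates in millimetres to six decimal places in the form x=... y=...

x=138.796083 y=10.941451

pitch radius r_p = m·N/2 = 4.655·53/2 = 123.357500
base radius r_b = r_p·cos α = 123.357500·cos 20.102° = 115.842839
roll angle φ = 38.198° = 0.66668087 rad
x = r_b·(cos φ + φ·sin φ) = 115.842839·(0.78587848 + 0.66668087·0.61838096) = 138.796083
y = r_b·(sin φ − φ·cos φ) = 115.842839·(0.61838096 − 0.66668087·0.78587848) = 10.941451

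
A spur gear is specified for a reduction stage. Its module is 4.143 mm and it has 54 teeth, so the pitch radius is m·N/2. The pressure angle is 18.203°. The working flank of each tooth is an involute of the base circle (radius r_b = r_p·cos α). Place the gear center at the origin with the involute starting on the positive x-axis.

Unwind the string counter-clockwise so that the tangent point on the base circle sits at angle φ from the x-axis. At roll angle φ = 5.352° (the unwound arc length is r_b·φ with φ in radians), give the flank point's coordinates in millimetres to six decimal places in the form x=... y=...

x=106.725579 y=0.028844

pitch radius r_p = m·N/2 = 4.143·54/2 = 111.861000
base radius r_b = r_p·cos α = 111.861000·cos 18.203° = 106.262994
roll angle φ = 5.352° = 0.09341002 rad
x = r_b·(cos φ + φ·sin φ) = 106.262994·(0.99564046 + 0.09341002·0.09327424) = 106.725579
y = r_b·(sin φ − φ·cos φ) = 106.262994·(0.09327424 − 0.09341002·0.99564046) = 0.028844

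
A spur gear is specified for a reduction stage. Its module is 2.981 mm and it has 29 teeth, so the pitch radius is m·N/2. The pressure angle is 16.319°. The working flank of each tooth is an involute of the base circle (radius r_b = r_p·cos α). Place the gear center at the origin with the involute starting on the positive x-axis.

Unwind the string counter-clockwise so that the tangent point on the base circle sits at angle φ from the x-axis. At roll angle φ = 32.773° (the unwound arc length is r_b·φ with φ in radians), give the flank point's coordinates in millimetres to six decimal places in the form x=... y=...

x=47.724229 y=2.504114

pitch radius r_p = m·N/2 = 2.981·29/2 = 43.224500
base radius r_b = r_p·cos α = 43.224500·cos 16.319° = 41.483079
roll angle φ = 32.773° = 0.57199676 rad
x = r_b·(cos φ + φ·sin φ) = 41.483079·(0.84082178 + 0.57199676·0.54131204) = 47.724229
y = r_b·(sin φ − φ·cos φ) = 41.483079·(0.54131204 − 0.57199676·0.84082178) = 2.504114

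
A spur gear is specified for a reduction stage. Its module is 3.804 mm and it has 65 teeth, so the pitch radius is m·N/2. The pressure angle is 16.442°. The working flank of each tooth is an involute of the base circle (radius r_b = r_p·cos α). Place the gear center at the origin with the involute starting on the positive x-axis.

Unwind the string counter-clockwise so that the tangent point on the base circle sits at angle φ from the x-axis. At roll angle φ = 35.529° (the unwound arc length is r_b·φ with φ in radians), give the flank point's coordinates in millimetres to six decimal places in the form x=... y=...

x=139.226432 y=9.066888

pitch radius r_p = m·N/2 = 3.804·65/2 = 123.630000
base radius r_b = r_p·cos α = 123.630000·cos 16.442° = 118.574367
roll angle φ = 35.529° = 0.62009803 rad
x = r_b·(cos φ + φ·sin φ) = 118.574367·(0.81382149 + 0.62009803·0.58111494) = 139.226432
y = r_b·(sin φ − φ·cos φ) = 118.574367·(0.58111494 − 0.62009803·0.81382149) = 9.066888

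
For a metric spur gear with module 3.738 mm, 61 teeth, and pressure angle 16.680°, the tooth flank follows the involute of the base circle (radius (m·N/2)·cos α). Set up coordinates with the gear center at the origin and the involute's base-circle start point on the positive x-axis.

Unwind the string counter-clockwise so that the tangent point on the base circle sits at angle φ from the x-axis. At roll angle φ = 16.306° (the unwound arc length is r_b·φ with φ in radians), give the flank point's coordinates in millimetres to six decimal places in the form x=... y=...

x=113.545381 y=0.832341

pitch radius r_p = m·N/2 = 3.738·61/2 = 114.009000
base radius r_b = r_p·cos α = 114.009000·cos 16.680° = 109.211814
roll angle φ = 16.306° = 0.28459339 rad
x = r_b·(cos φ + φ·sin φ) = 109.211814·(0.95977590 + 0.28459339·0.28076722) = 113.545381
y = r_b·(sin φ − φ·cos φ) = 109.211814·(0.28076722 − 0.28459339·0.95977590) = 0.832341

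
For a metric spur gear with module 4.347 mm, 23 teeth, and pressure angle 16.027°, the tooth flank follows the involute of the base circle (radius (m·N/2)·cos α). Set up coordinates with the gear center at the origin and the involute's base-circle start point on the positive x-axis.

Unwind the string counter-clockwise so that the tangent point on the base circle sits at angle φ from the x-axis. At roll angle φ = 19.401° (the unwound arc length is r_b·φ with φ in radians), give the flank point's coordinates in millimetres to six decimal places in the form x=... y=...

pitch radius r_p = m·N/2 = 4.347·23/2 = 49.990500
base radius r_b = r_p·cos α = 49.990500·cos 16.027° = 48.047454
roll angle φ = 19.401° = 0.33861133 rad
x = r_b·(cos φ + φ·sin φ) = 48.047454·(0.94321686 + 0.33861133·0.33217759) = 50.723503
y = r_b·(sin φ − φ·cos φ) = 48.047454·(0.33217759 − 0.33861133·0.94321686) = 0.614704

x=50.723503 y=0.614704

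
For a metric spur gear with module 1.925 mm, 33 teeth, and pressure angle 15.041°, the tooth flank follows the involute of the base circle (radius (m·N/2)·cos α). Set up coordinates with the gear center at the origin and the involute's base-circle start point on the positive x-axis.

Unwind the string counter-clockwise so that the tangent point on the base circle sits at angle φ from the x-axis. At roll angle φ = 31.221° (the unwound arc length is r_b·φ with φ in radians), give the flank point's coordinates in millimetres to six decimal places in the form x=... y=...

x=34.895817 y=1.605742

pitch radius r_p = m·N/2 = 1.925·33/2 = 31.762500
base radius r_b = r_p·cos α = 31.762500·cos 15.041° = 30.674329
roll angle φ = 31.221° = 0.54490925 rad
x = r_b·(cos φ + φ·sin φ) = 30.674329·(0.85517434 + 0.54490925·0.51834048) = 34.895817
y = r_b·(sin φ − φ·cos φ) = 30.674329·(0.51834048 − 0.54490925·0.85517434) = 1.605742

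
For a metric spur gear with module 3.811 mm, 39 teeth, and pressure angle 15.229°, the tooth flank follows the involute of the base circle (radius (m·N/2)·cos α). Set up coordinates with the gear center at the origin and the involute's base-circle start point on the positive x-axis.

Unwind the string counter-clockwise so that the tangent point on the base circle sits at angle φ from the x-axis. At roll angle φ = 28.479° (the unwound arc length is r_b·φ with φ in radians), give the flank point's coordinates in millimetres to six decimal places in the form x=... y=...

pitch radius r_p = m·N/2 = 3.811·39/2 = 74.314500
base radius r_b = r_p·cos α = 74.314500·cos 15.229° = 71.704847
roll angle φ = 28.479° = 0.49705232 rad
x = r_b·(cos φ + φ·sin φ) = 71.704847·(0.87899194 + 0.49705232·0.47683662) = 80.022946
y = r_b·(sin φ − φ·cos φ) = 71.704847·(0.47683662 − 0.49705232·0.87899194) = 2.863292

x=80.022946 y=2.863292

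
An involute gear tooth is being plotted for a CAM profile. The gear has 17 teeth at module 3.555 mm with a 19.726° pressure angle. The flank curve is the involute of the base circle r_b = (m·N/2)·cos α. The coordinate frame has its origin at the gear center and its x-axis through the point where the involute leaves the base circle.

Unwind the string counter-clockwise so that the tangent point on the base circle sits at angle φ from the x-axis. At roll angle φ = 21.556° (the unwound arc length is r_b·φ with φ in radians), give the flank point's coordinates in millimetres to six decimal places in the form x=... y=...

x=30.386641 y=0.497795

pitch radius r_p = m·N/2 = 3.555·17/2 = 30.217500
base radius r_b = r_p·cos α = 30.217500·cos 19.726° = 28.444261
roll angle φ = 21.556° = 0.37622317 rad
x = r_b·(cos φ + φ·sin φ) = 28.444261·(0.93005891 + 0.37622317·0.36741043) = 30.386641
y = r_b·(sin φ − φ·cos φ) = 28.444261·(0.36741043 − 0.37622317·0.93005891) = 0.497795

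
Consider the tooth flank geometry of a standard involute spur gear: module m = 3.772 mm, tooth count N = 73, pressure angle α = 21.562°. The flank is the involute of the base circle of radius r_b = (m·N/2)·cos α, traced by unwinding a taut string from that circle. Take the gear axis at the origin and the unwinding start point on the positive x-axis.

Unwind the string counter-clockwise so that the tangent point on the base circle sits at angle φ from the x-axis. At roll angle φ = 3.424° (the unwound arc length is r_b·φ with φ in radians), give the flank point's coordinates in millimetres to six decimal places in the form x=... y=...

x=128.271787 y=0.009106

pitch radius r_p = m·N/2 = 3.772·73/2 = 137.678000
base radius r_b = r_p·cos α = 137.678000·cos 21.562° = 128.043353
roll angle φ = 3.424° = 0.05976007 rad
x = r_b·(cos φ + φ·sin φ) = 128.043353·(0.99821490 + 0.05976007·0.05972451) = 128.271787
y = r_b·(sin φ − φ·cos φ) = 128.043353·(0.05972451 − 0.05976007·0.99821490) = 0.009106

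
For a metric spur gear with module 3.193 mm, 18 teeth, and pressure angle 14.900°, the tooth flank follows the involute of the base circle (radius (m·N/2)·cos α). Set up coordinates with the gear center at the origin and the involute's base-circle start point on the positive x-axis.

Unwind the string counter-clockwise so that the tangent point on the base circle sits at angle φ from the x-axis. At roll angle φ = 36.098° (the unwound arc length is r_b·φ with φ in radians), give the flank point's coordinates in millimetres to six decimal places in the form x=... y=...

pitch radius r_p = m·N/2 = 3.193·18/2 = 28.737000
base radius r_b = r_p·cos α = 28.737000·cos 14.900° = 27.770749
roll angle φ = 36.098° = 0.63002895 rad
x = r_b·(cos φ + φ·sin φ) = 27.770749·(0.80801045 + 0.63002895·0.58916815) = 32.747363
y = r_b·(sin φ − φ·cos φ) = 27.770749·(0.58916815 − 0.63002895·0.80801045) = 2.224386

x=32.747363 y=2.224386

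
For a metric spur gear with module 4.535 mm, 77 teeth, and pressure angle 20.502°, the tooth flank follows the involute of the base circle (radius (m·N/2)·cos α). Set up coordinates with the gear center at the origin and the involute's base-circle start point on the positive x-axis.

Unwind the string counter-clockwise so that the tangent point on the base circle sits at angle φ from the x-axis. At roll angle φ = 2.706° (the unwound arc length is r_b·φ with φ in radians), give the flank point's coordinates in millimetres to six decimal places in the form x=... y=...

pitch radius r_p = m·N/2 = 4.535·77/2 = 174.597500
base radius r_b = r_p·cos α = 174.597500·cos 20.502° = 163.538488
roll angle φ = 2.706° = 0.04722861 rad
x = r_b·(cos φ + φ·sin φ) = 163.538488·(0.99888494 + 0.04722861·0.04721105) = 163.720776
y = r_b·(sin φ − φ·cos φ) = 163.538488·(0.04721105 − 0.04722861·0.99888494) = 0.005741

x=163.720776 y=0.005741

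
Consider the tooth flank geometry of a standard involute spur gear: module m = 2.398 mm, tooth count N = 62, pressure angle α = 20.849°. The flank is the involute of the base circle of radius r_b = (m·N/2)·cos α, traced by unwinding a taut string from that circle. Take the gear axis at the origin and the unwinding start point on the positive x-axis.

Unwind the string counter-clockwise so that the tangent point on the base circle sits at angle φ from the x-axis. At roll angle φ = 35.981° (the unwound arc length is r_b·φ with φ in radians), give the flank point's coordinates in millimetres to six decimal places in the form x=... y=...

x=81.847664 y=5.511959

pitch radius r_p = m·N/2 = 2.398·62/2 = 74.338000
base radius r_b = r_p·cos α = 74.338000·cos 20.849° = 69.470470
roll angle φ = 35.981° = 0.62798692 rad
x = r_b·(cos φ + φ·sin φ) = 69.470470·(0.80921187 + 0.62798692·0.58751694) = 81.847664
y = r_b·(sin φ − φ·cos φ) = 69.470470·(0.58751694 − 0.62798692·0.80921187) = 5.511959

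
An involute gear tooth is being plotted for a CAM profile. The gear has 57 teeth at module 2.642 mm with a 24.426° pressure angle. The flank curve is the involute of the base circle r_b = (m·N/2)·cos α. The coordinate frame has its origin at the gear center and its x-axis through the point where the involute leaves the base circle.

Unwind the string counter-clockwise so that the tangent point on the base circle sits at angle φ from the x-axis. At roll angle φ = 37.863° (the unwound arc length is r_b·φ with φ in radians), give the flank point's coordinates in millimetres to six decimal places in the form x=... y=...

x=81.932144 y=6.311406

pitch radius r_p = m·N/2 = 2.642·57/2 = 75.297000
base radius r_b = r_p·cos α = 75.297000·cos 24.426° = 68.557625
roll angle φ = 37.863° = 0.66083401 rad
x = r_b·(cos φ + φ·sin φ) = 68.557625·(0.78948061 + 0.66083401·0.61377550) = 81.932144
y = r_b·(sin φ − φ·cos φ) = 68.557625·(0.61377550 − 0.66083401·0.78948061) = 6.311406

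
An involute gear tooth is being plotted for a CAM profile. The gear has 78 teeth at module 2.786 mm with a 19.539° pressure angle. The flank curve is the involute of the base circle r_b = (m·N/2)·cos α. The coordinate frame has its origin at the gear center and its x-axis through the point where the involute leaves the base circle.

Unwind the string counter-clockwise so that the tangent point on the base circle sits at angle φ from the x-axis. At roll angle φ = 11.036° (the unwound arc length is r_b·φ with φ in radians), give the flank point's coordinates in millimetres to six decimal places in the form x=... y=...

x=104.278959 y=0.243008

pitch radius r_p = m·N/2 = 2.786·78/2 = 108.654000
base radius r_b = r_p·cos α = 108.654000·cos 19.539° = 102.397057
roll angle φ = 11.036° = 0.19261454 rad
x = r_b·(cos φ + φ·sin φ) = 102.397057·(0.98150710 + 0.19261454·0.19142573) = 104.278959
y = r_b·(sin φ − φ·cos φ) = 102.397057·(0.19142573 − 0.19261454·0.98150710) = 0.243008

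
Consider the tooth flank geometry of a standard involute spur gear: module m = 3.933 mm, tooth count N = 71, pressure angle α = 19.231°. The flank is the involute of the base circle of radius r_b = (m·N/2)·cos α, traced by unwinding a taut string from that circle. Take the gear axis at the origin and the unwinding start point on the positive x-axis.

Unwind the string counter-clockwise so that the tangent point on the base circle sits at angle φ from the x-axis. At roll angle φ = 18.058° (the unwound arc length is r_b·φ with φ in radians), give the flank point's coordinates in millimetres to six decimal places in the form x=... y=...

x=138.216241 y=1.362119

pitch radius r_p = m·N/2 = 3.933·71/2 = 139.621500
base radius r_b = r_p·cos α = 139.621500·cos 19.231° = 131.830383
roll angle φ = 18.058° = 0.31517156 rad
x = r_b·(cos φ + φ·sin φ) = 131.830383·(0.95074321 + 0.31517156·0.30997958) = 138.216241
y = r_b·(sin φ − φ·cos φ) = 131.830383·(0.30997958 − 0.31517156·0.95074321) = 1.362119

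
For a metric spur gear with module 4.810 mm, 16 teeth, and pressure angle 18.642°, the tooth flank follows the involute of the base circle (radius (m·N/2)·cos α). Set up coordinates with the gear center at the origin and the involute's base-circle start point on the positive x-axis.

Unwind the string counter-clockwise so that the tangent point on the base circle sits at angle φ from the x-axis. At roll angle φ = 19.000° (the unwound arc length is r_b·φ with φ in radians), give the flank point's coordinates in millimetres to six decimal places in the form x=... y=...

x=38.411101 y=0.438347

pitch radius r_p = m·N/2 = 4.810·16/2 = 38.480000
base radius r_b = r_p·cos α = 38.480000·cos 18.642° = 36.461122
roll angle φ = 19.000° = 0.33161256 rad
x = r_b·(cos φ + φ·sin φ) = 36.461122·(0.94551858 + 0.33161256·0.32556815) = 38.411101
y = r_b·(sin φ − φ·cos φ) = 36.461122·(0.32556815 − 0.33161256·0.94551858) = 0.438347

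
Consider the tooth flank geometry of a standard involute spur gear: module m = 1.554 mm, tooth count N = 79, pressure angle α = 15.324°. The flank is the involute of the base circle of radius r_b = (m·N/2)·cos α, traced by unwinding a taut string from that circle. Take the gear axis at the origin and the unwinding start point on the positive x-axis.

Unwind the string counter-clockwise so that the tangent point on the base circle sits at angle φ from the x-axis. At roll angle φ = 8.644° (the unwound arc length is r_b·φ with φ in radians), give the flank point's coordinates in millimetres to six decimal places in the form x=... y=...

pitch radius r_p = m·N/2 = 1.554·79/2 = 61.383000
base radius r_b = r_p·cos α = 61.383000·cos 15.324° = 59.200638
roll angle φ = 8.644° = 0.15086626 rad
x = r_b·(cos φ + φ·sin φ) = 59.200638·(0.98864125 + 0.15086626·0.15029461) = 59.870531
y = r_b·(sin φ − φ·cos φ) = 59.200638·(0.15029461 − 0.15086626·0.98864125) = 0.067607

x=59.870531 y=0.067607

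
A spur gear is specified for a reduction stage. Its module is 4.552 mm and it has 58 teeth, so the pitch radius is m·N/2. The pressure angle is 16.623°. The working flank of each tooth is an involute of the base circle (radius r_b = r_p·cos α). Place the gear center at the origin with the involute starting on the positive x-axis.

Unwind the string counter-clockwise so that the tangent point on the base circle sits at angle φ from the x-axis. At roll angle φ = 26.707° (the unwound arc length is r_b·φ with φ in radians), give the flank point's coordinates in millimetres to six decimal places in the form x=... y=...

pitch radius r_p = m·N/2 = 4.552·58/2 = 132.008000
base radius r_b = r_p·cos α = 132.008000·cos 16.623° = 126.491097
roll angle φ = 26.707° = 0.46612508 rad
x = r_b·(cos φ + φ·sin φ) = 126.491097·(0.89331649 + 0.46612508·0.44942814) = 139.495168
y = r_b·(sin φ − φ·cos φ) = 126.491097·(0.44942814 − 0.46612508·0.89331649) = 4.178117

x=139.495168 y=4.178117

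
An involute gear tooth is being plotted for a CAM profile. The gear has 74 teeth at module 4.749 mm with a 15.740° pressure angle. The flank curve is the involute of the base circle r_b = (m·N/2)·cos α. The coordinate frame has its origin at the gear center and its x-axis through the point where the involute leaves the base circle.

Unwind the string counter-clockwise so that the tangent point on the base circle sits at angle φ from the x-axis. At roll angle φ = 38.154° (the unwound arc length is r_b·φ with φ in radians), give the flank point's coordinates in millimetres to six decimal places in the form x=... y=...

x=202.566672 y=15.920434

pitch radius r_p = m·N/2 = 4.749·74/2 = 175.713000
base radius r_b = r_p·cos α = 175.713000·cos 15.740° = 169.124219
roll angle φ = 38.154° = 0.66591292 rad
x = r_b·(cos φ + φ·sin φ) = 169.124219·(0.78635313 + 0.66591292·0.61777727) = 202.566672
y = r_b·(sin φ − φ·cos φ) = 169.124219·(0.61777727 − 0.66591292·0.78635313) = 15.920434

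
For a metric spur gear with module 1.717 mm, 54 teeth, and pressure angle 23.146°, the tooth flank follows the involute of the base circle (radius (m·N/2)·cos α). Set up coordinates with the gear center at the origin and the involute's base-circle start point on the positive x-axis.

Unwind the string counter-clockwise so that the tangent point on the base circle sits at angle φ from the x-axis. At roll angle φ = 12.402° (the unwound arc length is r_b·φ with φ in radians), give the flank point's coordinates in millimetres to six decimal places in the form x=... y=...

pitch radius r_p = m·N/2 = 1.717·54/2 = 46.359000
base radius r_b = r_p·cos α = 46.359000·cos 23.146° = 42.627389
roll angle φ = 12.402° = 0.21645573 rad
x = r_b·(cos φ + φ·sin φ) = 42.627389·(0.97666478 + 0.21645573·0.21476942) = 43.614334
y = r_b·(sin φ − φ·cos φ) = 42.627389·(0.21476942 − 0.21645573·0.97666478) = 0.143430

x=43.614334 y=0.143430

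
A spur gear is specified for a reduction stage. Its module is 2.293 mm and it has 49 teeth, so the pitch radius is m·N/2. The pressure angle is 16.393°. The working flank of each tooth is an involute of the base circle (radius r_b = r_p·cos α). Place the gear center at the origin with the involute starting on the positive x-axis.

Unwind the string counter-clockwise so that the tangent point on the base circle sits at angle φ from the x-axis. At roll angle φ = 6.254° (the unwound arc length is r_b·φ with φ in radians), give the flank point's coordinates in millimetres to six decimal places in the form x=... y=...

x=54.214862 y=0.023335

pitch radius r_p = m·N/2 = 2.293·49/2 = 56.178500
base radius r_b = r_p·cos α = 56.178500·cos 16.393° = 53.894758
roll angle φ = 6.254° = 0.10915289 rad
x = r_b·(cos φ + φ·sin φ) = 53.894758·(0.99404874 + 0.10915289·0.10893627) = 54.214862
y = r_b·(sin φ − φ·cos φ) = 53.894758·(0.10893627 − 0.10915289·0.99404874) = 0.023335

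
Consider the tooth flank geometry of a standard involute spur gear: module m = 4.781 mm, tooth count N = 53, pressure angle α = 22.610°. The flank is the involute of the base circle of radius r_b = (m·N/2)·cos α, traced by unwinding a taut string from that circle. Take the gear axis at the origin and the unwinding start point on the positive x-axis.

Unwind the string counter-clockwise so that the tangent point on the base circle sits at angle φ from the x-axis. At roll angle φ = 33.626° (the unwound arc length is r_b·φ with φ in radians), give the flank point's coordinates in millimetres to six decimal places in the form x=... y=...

x=135.399778 y=7.612674

pitch radius r_p = m·N/2 = 4.781·53/2 = 126.696500
base radius r_b = r_p·cos α = 126.696500·cos 22.610° = 116.959004
roll angle φ = 33.626° = 0.58688441 rad
x = r_b·(cos φ + φ·sin φ) = 116.959004·(0.83267003 + 0.58688441·0.55376946) = 135.399778
y = r_b·(sin φ − φ·cos φ) = 116.959004·(0.55376946 − 0.58688441·0.83267003) = 7.612674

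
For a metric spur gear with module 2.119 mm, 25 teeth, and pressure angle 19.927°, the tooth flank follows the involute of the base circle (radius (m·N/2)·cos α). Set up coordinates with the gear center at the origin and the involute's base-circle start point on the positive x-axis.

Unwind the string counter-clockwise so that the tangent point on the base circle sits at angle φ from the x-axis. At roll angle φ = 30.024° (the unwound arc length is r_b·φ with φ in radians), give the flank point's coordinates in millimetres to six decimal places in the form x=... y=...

x=28.089407 y=1.161908

pitch radius r_p = m·N/2 = 2.119·25/2 = 26.487500
base radius r_b = r_p·cos α = 26.487500·cos 19.927° = 24.901630
roll angle φ = 30.024° = 0.52401765 rad
x = r_b·(cos φ + φ·sin φ) = 24.901630·(0.86581589 + 0.52401765·0.50036272) = 28.089407
y = r_b·(sin φ − φ·cos φ) = 24.901630·(0.50036272 − 0.52401765·0.86581589) = 1.161908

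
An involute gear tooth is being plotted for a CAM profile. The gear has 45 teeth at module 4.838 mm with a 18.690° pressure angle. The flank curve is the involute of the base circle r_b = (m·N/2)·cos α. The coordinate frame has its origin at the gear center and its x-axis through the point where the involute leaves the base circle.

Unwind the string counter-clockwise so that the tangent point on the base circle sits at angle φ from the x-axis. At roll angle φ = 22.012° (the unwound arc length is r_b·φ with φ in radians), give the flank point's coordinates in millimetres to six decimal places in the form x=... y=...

pitch radius r_p = m·N/2 = 4.838·45/2 = 108.855000
base radius r_b = r_p·cos α = 108.855000·cos 18.690° = 103.114664
roll angle φ = 22.012° = 0.38418187 rad
x = r_b·(cos φ + φ·sin φ) = 103.114664·(0.92710538 + 0.38418187·0.37480077) = 110.445812
y = r_b·(sin φ − φ·cos φ) = 103.114664·(0.37480077 − 0.38418187·0.92710538) = 1.920376

x=110.445812 y=1.920376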